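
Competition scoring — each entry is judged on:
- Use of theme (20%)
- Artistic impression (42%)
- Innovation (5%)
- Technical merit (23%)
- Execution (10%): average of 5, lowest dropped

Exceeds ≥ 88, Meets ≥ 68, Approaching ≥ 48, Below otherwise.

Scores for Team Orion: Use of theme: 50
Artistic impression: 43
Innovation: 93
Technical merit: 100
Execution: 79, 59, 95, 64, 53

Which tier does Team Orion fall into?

Execution: drop 53 → average of remaining 4 = 297/4 = 74.25
Weighted total:
  Use of theme 50 × 0.2 = 10
  Artistic impression 43 × 0.42 = 18.06
  Innovation 93 × 0.05 = 4.65
  Technical merit 100 × 0.23 = 23
  Execution 74.25 × 0.1 = 7.425
Sum = 63.135
63.135 is ≥ 48 and < 68 → Approaching

Approaching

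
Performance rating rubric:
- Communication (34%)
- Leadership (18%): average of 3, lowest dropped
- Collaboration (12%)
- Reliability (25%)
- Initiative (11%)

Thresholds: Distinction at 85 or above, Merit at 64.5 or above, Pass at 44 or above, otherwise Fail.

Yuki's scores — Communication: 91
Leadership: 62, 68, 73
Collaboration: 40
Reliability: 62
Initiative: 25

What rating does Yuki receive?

Leadership: drop 62 → average of remaining 2 = 141/2 = 70.5
Weighted total:
  Communication 91 × 0.34 = 30.94
  Leadership 70.5 × 0.18 = 12.69
  Collaboration 40 × 0.12 = 4.8
  Reliability 62 × 0.25 = 15.5
  Initiative 25 × 0.11 = 2.75
Sum = 66.68
66.68 is ≥ 64.5 and < 85 → Merit

Merit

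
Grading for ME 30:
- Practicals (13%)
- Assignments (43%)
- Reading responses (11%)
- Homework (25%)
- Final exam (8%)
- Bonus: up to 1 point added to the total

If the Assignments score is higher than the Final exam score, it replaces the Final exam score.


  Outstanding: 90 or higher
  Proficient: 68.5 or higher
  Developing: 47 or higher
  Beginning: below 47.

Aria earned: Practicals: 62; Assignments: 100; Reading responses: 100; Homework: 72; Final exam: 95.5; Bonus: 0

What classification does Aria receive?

Proficient

Assignments (100) > Final exam (95.5), so Final exam counts as 100.
Weighted total:
  Practicals 62 × 0.13 = 8.06
  Assignments 100 × 0.43 = 43
  Reading responses 100 × 0.11 = 11
  Homework 72 × 0.25 = 18
  Final exam 100 × 0.08 = 8
Sum = 88.06
Bonus: 88.06 + 0 = 88.06
88.06 is ≥ 68.5 and < 90 → Proficient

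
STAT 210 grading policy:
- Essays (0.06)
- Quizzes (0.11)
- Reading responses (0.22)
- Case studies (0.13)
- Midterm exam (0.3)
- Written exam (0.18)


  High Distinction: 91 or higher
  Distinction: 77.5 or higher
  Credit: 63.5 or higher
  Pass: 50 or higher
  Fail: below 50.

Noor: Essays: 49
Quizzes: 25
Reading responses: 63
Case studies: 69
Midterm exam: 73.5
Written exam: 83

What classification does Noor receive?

Credit

Weighted total:
  Essays 49 × 0.06 = 2.94
  Quizzes 25 × 0.11 = 2.75
  Reading responses 63 × 0.22 = 13.86
  Case studies 69 × 0.13 = 8.97
  Midterm exam 73.5 × 0.3 = 22.05
  Written exam 83 × 0.18 = 14.94
Sum = 65.51
65.51 is ≥ 63.5 and < 77.5 → Credit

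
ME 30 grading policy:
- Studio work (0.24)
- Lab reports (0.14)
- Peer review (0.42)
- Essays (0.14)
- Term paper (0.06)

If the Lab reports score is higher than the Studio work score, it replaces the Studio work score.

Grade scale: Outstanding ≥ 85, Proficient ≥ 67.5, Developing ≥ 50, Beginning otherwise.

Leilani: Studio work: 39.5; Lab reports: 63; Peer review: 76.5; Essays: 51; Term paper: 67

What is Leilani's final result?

Lab reports (63) > Studio work (39.5), so Studio work counts as 63.
Weighted total:
  Studio work 63 × 0.24 = 15.12
  Lab reports 63 × 0.14 = 8.82
  Peer review 76.5 × 0.42 = 32.13
  Essays 51 × 0.14 = 7.14
  Term paper 67 × 0.06 = 4.02
Sum = 67.23
67.23 is ≥ 50 and < 67.5 → Developing

Developing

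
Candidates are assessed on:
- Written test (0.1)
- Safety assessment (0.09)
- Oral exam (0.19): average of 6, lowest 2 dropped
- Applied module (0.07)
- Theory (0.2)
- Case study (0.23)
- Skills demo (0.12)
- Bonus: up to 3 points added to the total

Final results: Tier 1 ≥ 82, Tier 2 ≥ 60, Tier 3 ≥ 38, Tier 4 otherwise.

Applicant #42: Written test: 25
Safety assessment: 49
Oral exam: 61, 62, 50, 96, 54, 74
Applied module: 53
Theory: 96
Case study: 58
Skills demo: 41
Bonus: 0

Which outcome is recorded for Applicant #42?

Oral exam: drop 50, 54 → average of remaining 4 = 293/4 = 73.25
Weighted total:
  Written test 25 × 0.1 = 2.5
  Safety assessment 49 × 0.09 = 4.41
  Oral exam 73.25 × 0.19 = 13.9175
  Applied module 53 × 0.07 = 3.71
  Theory 96 × 0.2 = 19.2
  Case study 58 × 0.23 = 13.34
  Skills demo 41 × 0.12 = 4.92
Sum = 61.9975
Bonus: 61.9975 + 0 = 61.9975
61.9975 is ≥ 60 and < 82 → Tier 2

Tier 2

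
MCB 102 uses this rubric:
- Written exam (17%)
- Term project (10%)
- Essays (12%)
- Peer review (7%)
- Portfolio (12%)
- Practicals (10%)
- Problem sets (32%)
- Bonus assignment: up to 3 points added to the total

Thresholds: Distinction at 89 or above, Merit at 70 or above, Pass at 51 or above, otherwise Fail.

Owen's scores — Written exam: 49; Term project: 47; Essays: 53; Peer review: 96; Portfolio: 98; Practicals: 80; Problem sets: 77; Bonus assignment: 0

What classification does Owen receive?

Weighted total:
  Written exam 49 × 0.17 = 8.33
  Term project 47 × 0.1 = 4.7
  Essays 53 × 0.12 = 6.36
  Peer review 96 × 0.07 = 6.72
  Portfolio 98 × 0.12 = 11.76
  Practicals 80 × 0.1 = 8
  Problem sets 77 × 0.32 = 24.64
Sum = 70.51
Bonus assignment: 70.51 + 0 = 70.51
70.51 is ≥ 70 and < 89 → Merit

Merit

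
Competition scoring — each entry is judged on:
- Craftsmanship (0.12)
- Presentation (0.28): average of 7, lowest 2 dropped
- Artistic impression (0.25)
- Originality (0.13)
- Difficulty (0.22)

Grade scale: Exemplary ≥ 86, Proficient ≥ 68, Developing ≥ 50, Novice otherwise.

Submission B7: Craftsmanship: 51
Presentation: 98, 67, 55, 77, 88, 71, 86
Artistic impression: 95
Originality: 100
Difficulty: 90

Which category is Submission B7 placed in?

Exemplary

Presentation: drop 55, 67 → average of remaining 5 = 420/5 = 84
Weighted total:
  Craftsmanship 51 × 0.12 = 6.12
  Presentation 84 × 0.28 = 23.52
  Artistic impression 95 × 0.25 = 23.75
  Originality 100 × 0.13 = 13
  Difficulty 90 × 0.22 = 19.8
Sum = 86.19
86.19 ≥ 86 → Exemplary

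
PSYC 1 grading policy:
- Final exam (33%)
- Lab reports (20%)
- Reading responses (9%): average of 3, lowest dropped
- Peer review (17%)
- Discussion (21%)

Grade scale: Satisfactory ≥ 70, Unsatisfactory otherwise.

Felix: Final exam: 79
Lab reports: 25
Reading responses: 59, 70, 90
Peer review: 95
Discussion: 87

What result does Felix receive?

Reading responses: drop 59 → average of remaining 2 = 160/2 = 80
Weighted total:
  Final exam 79 × 0.33 = 26.07
  Lab reports 25 × 0.2 = 5
  Reading responses 80 × 0.09 = 7.2
  Peer review 95 × 0.17 = 16.15
  Discussion 87 × 0.21 = 18.27
Sum = 72.69
72.69 ≥ 70 → Satisfactory

Satisfactory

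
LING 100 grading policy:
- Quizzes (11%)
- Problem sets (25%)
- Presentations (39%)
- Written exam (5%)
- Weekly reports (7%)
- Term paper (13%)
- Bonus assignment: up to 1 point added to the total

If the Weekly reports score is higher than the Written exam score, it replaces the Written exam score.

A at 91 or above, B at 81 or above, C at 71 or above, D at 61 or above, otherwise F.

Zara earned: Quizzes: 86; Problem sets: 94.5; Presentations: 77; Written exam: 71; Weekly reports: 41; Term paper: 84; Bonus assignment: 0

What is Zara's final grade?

C

Weekly reports (41) ≤ Written exam (71), so Written exam stays at 71.
Weighted total:
  Quizzes 86 × 0.11 = 9.46
  Problem sets 94.5 × 0.25 = 23.625
  Presentations 77 × 0.39 = 30.03
  Written exam 71 × 0.05 = 3.55
  Weekly reports 41 × 0.07 = 2.87
  Term paper 84 × 0.13 = 10.92
Sum = 80.455
Bonus assignment: 80.455 + 0 = 80.455
80.455 is ≥ 71 and < 81 → C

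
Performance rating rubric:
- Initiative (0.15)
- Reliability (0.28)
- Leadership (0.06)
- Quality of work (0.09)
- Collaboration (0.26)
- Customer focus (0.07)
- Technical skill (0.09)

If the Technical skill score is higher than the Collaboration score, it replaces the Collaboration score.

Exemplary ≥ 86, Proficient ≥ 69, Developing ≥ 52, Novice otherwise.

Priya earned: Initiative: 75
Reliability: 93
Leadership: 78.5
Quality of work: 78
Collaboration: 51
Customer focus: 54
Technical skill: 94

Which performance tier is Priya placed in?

Proficient

Technical skill (94) > Collaboration (51), so Collaboration counts as 94.
Weighted total:
  Initiative 75 × 0.15 = 11.25
  Reliability 93 × 0.28 = 26.04
  Leadership 78.5 × 0.06 = 4.71
  Quality of work 78 × 0.09 = 7.02
  Collaboration 94 × 0.26 = 24.44
  Customer focus 54 × 0.07 = 3.78
  Technical skill 94 × 0.09 = 8.46
Sum = 85.7
85.7 is ≥ 69 and < 86 → Proficient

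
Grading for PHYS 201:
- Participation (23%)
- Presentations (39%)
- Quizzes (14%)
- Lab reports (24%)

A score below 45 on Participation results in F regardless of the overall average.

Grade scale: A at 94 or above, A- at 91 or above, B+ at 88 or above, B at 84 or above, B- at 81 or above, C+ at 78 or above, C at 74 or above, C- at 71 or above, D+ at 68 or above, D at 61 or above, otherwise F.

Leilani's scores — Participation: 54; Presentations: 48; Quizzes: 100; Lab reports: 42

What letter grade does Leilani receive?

Participation score 54 ≥ 45: minimum met.
Weighted total:
  Participation 54 × 0.23 = 12.42
  Presentations 48 × 0.39 = 18.72
  Quizzes 100 × 0.14 = 14
  Lab reports 42 × 0.24 = 10.08
Sum = 55.22
55.22 < 61 → F

F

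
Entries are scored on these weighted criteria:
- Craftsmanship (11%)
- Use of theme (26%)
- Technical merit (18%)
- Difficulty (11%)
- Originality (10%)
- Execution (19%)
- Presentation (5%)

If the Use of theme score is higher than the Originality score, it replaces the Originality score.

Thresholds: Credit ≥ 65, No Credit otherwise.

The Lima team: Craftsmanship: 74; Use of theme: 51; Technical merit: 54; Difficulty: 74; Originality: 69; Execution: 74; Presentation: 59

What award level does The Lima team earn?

Use of theme (51) ≤ Originality (69), so Originality stays at 69.
Weighted total:
  Craftsmanship 74 × 0.11 = 8.14
  Use of theme 51 × 0.26 = 13.26
  Technical merit 54 × 0.18 = 9.72
  Difficulty 74 × 0.11 = 8.14
  Originality 69 × 0.1 = 6.9
  Execution 74 × 0.19 = 14.06
  Presentation 59 × 0.05 = 2.95
Sum = 63.17
63.17 < 65 → No Credit

No Credit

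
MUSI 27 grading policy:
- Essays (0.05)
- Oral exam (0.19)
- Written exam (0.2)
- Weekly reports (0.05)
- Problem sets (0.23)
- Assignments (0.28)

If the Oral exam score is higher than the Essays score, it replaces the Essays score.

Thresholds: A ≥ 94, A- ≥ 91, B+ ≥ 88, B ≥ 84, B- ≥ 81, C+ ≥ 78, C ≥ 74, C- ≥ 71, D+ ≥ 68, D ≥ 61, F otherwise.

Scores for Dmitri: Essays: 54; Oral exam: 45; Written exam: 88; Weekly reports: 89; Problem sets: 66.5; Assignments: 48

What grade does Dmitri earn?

Oral exam (45) ≤ Essays (54), so Essays stays at 54.
Weighted total:
  Essays 54 × 0.05 = 2.7
  Oral exam 45 × 0.19 = 8.55
  Written exam 88 × 0.2 = 17.6
  Weekly reports 89 × 0.05 = 4.45
  Problem sets 66.5 × 0.23 = 15.295
  Assignments 48 × 0.28 = 13.44
Sum = 62.035
62.035 is ≥ 61 and < 68 → D

D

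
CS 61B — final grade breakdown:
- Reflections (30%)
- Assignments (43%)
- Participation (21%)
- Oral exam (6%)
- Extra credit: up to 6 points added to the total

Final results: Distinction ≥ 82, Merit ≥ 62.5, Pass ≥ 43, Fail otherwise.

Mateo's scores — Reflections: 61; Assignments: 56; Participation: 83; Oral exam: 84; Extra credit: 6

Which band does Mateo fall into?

Merit

Weighted total:
  Reflections 61 × 0.3 = 18.3
  Assignments 56 × 0.43 = 24.08
  Participation 83 × 0.21 = 17.43
  Oral exam 84 × 0.06 = 5.04
Sum = 64.85
Extra credit: 64.85 + 6 = 70.85
70.85 is ≥ 62.5 and < 82 → Merit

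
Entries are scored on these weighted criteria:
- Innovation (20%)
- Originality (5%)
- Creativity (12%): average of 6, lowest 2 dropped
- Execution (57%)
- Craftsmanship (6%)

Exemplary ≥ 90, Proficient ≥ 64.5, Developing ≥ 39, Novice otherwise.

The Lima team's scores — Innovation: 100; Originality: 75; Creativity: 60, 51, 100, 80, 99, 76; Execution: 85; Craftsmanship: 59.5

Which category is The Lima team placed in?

Creativity: drop 51, 60 → average of remaining 4 = 355/4 = 88.75
Weighted total:
  Innovation 100 × 0.2 = 20
  Originality 75 × 0.05 = 3.75
  Creativity 88.75 × 0.12 = 10.65
  Execution 85 × 0.57 = 48.45
  Craftsmanship 59.5 × 0.06 = 3.57
Sum = 86.42
86.42 is ≥ 64.5 and < 90 → Proficient

Proficient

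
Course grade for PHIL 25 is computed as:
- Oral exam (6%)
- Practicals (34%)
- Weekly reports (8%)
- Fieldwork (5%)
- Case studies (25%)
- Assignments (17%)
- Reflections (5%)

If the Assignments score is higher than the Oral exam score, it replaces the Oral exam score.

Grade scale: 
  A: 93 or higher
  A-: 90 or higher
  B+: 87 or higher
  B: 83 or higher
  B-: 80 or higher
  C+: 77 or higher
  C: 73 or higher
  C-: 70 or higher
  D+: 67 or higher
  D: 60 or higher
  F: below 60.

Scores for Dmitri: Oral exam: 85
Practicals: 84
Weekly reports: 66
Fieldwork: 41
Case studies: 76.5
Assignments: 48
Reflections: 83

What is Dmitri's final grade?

C-

Assignments (48) ≤ Oral exam (85), so Oral exam stays at 85.
Weighted total:
  Oral exam 85 × 0.06 = 5.1
  Practicals 84 × 0.34 = 28.56
  Weekly reports 66 × 0.08 = 5.28
  Fieldwork 41 × 0.05 = 2.05
  Case studies 76.5 × 0.25 = 19.125
  Assignments 48 × 0.17 = 8.16
  Reflections 83 × 0.05 = 4.15
Sum = 72.425
72.425 is ≥ 70 and < 73 → C-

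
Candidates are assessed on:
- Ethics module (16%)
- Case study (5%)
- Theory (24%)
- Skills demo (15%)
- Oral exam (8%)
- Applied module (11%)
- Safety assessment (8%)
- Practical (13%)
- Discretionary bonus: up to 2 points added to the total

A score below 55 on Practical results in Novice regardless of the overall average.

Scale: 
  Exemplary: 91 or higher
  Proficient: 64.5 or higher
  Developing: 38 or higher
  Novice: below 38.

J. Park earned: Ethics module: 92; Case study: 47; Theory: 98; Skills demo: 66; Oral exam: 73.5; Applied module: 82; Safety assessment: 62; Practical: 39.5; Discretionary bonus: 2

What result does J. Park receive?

Novice

Practical score 39.5 < 55: minimum not met.
Weighted total:
  Ethics module 92 × 0.16 = 14.72
  Case study 47 × 0.05 = 2.35
  Theory 98 × 0.24 = 23.52
  Skills demo 66 × 0.15 = 9.9
  Oral exam 73.5 × 0.08 = 5.88
  Applied module 82 × 0.11 = 9.02
  Safety assessment 62 × 0.08 = 4.96
  Practical 39.5 × 0.13 = 5.135
Sum = 75.485
Discretionary bonus: 75.485 + 2 = 77.485
Because the Practical minimum was not met, the result is Novice.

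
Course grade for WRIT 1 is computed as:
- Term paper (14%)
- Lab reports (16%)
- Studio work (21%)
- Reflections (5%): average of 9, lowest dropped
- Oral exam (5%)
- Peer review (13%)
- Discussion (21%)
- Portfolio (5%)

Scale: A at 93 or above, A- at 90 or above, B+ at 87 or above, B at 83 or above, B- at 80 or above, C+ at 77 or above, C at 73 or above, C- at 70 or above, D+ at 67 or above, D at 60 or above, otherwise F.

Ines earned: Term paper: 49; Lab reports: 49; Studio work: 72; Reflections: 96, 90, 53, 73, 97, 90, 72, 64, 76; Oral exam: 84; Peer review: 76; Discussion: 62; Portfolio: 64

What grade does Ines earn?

Reflections: drop 53 → average of remaining 8 = 658/8 = 82.25
Weighted total:
  Term paper 49 × 0.14 = 6.86
  Lab reports 49 × 0.16 = 7.84
  Studio work 72 × 0.21 = 15.12
  Reflections 82.25 × 0.05 = 4.1125
  Oral exam 84 × 0.05 = 4.2
  Peer review 76 × 0.13 = 9.88
  Discussion 62 × 0.21 = 13.02
  Portfolio 64 × 0.05 = 3.2
Sum = 64.2325
64.2325 is ≥ 60 and < 67 → D

D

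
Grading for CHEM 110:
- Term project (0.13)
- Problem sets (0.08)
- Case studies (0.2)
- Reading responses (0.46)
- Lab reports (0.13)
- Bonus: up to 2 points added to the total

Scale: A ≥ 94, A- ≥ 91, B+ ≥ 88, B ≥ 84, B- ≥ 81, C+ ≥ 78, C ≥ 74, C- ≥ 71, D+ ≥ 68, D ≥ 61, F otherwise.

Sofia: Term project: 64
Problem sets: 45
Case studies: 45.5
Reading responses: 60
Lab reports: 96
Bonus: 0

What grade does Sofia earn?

Weighted total:
  Term project 64 × 0.13 = 8.32
  Problem sets 45 × 0.08 = 3.6
  Case studies 45.5 × 0.2 = 9.1
  Reading responses 60 × 0.46 = 27.6
  Lab reports 96 × 0.13 = 12.48
Sum = 61.1
Bonus: 61.1 + 0 = 61.1
61.1 is ≥ 61 and < 68 → D

D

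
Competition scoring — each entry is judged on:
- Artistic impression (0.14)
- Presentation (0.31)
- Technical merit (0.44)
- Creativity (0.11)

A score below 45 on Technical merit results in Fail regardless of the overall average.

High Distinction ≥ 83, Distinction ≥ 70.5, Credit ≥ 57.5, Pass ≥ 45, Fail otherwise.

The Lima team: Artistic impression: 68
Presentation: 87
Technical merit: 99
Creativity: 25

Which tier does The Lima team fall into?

Technical merit score 99 ≥ 45: minimum met.
Weighted total:
  Artistic impression 68 × 0.14 = 9.52
  Presentation 87 × 0.31 = 26.97
  Technical merit 99 × 0.44 = 43.56
  Creativity 25 × 0.11 = 2.75
Sum = 82.8
82.8 is ≥ 70.5 and < 83 → Distinction

Distinction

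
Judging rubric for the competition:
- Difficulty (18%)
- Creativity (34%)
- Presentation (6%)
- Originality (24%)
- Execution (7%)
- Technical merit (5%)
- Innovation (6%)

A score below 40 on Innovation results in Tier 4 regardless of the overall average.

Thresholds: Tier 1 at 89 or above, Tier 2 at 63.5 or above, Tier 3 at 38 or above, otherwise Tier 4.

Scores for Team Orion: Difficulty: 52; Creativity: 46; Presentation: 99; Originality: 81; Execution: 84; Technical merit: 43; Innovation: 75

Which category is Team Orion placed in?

Tier 3

Innovation score 75 ≥ 40: minimum met.
Weighted total:
  Difficulty 52 × 0.18 = 9.36
  Creativity 46 × 0.34 = 15.64
  Presentation 99 × 0.06 = 5.94
  Originality 81 × 0.24 = 19.44
  Execution 84 × 0.07 = 5.88
  Technical merit 43 × 0.05 = 2.15
  Innovation 75 × 0.06 = 4.5
Sum = 62.91
62.91 is ≥ 38 and < 63.5 → Tier 3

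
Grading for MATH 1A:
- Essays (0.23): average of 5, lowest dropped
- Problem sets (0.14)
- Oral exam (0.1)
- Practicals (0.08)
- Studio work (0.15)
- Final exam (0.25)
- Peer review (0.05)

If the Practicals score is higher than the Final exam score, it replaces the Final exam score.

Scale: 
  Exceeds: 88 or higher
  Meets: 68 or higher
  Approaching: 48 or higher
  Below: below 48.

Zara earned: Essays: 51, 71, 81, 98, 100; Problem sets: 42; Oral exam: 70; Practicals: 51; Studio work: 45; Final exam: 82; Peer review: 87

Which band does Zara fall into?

Essays: drop 51 → average of remaining 4 = 350/4 = 87.5
Practicals (51) ≤ Final exam (82), so Final exam stays at 82.
Weighted total:
  Essays 87.5 × 0.23 = 20.125
  Problem sets 42 × 0.14 = 5.88
  Oral exam 70 × 0.1 = 7
  Practicals 51 × 0.08 = 4.08
  Studio work 45 × 0.15 = 6.75
  Final exam 82 × 0.25 = 20.5
  Peer review 87 × 0.05 = 4.35
Sum = 68.685
68.685 is ≥ 68 and < 88 → Meets

Meets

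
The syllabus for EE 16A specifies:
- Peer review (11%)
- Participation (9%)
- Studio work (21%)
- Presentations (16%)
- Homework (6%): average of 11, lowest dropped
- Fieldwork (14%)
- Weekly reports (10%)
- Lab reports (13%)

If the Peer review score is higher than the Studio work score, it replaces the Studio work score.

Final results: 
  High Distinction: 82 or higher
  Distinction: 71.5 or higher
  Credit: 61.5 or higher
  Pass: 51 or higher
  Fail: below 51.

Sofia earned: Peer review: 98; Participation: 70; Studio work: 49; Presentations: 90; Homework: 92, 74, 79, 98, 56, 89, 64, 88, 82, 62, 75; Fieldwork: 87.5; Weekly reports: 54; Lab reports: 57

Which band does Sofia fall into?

Distinction

Homework: drop 56 → average of remaining 10 = 803/10 = 80.3
Peer review (98) > Studio work (49), so Studio work counts as 98.
Weighted total:
  Peer review 98 × 0.11 = 10.78
  Participation 70 × 0.09 = 6.3
  Studio work 98 × 0.21 = 20.58
  Presentations 90 × 0.16 = 14.4
  Homework 80.3 × 0.06 = 4.818
  Fieldwork 87.5 × 0.14 = 12.25
  Weekly reports 54 × 0.1 = 5.4
  Lab reports 57 × 0.13 = 7.41
Sum = 81.938
81.938 is ≥ 71.5 and < 82 → Distinction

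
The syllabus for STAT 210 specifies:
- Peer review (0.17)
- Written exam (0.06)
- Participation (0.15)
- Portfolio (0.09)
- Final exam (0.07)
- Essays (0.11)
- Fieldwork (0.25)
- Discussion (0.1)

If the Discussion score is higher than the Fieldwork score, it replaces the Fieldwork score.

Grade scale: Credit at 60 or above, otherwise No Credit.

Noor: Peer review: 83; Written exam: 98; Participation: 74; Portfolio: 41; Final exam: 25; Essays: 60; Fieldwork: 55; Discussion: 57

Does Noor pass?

Credit

Discussion (57) > Fieldwork (55), so Fieldwork counts as 57.
Weighted total:
  Peer review 83 × 0.17 = 14.11
  Written exam 98 × 0.06 = 5.88
  Participation 74 × 0.15 = 11.1
  Portfolio 41 × 0.09 = 3.69
  Final exam 25 × 0.07 = 1.75
  Essays 60 × 0.11 = 6.6
  Fieldwork 57 × 0.25 = 14.25
  Discussion 57 × 0.1 = 5.7
Sum = 63.08
63.08 ≥ 60 → Credit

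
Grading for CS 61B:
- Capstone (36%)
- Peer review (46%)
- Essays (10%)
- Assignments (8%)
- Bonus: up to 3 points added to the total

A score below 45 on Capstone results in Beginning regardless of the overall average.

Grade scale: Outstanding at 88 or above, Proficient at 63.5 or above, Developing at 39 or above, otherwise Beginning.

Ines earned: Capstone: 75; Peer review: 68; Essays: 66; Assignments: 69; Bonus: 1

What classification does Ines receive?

Proficient

Capstone score 75 ≥ 45: minimum met.
Weighted total:
  Capstone 75 × 0.36 = 27
  Peer review 68 × 0.46 = 31.28
  Essays 66 × 0.1 = 6.6
  Assignments 69 × 0.08 = 5.52
Sum = 70.4
Bonus: 70.4 + 1 = 71.4
71.4 is ≥ 63.5 and < 88 → Proficient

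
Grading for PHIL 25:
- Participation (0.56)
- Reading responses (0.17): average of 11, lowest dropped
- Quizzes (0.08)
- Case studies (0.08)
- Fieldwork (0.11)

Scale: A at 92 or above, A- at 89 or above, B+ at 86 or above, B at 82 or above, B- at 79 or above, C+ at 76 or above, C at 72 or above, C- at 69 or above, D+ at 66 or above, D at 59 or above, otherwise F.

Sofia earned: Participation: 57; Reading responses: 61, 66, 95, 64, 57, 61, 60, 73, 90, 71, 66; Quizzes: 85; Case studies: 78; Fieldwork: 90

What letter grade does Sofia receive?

Reading responses: drop 57 → average of remaining 10 = 707/10 = 70.7
Weighted total:
  Participation 57 × 0.56 = 31.92
  Reading responses 70.7 × 0.17 = 12.019
  Quizzes 85 × 0.08 = 6.8
  Case studies 78 × 0.08 = 6.24
  Fieldwork 90 × 0.11 = 9.9
Sum = 66.879
66.879 is ≥ 66 and < 69 → D+

D+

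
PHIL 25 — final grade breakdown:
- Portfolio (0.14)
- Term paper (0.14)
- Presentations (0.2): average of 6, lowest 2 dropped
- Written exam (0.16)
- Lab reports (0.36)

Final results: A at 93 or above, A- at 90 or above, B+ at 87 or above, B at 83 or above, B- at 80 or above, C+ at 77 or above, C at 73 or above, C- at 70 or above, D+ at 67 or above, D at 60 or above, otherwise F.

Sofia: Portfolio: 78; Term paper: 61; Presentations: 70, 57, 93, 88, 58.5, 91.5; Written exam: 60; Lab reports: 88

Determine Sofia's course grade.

Presentations: drop 57, 58.5 → average of remaining 4 = 342.5/4 = 85.625
Weighted total:
  Portfolio 78 × 0.14 = 10.92
  Term paper 61 × 0.14 = 8.54
  Presentations 85.625 × 0.2 = 17.125
  Written exam 60 × 0.16 = 9.6
  Lab reports 88 × 0.36 = 31.68
Sum = 77.865
77.865 is ≥ 77 and < 80 → C+

C+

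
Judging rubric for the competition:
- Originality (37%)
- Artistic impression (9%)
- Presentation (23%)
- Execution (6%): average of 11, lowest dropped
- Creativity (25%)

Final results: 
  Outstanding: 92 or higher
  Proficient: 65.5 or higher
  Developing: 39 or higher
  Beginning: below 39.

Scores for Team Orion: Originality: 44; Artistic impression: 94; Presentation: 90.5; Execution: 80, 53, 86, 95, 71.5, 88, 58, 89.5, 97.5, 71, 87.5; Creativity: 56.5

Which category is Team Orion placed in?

Developing

Execution: drop 53 → average of remaining 10 = 824/10 = 82.4
Weighted total:
  Originality 44 × 0.37 = 16.28
  Artistic impression 94 × 0.09 = 8.46
  Presentation 90.5 × 0.23 = 20.815
  Execution 82.4 × 0.06 = 4.944
  Creativity 56.5 × 0.25 = 14.125
Sum = 64.624
64.624 is ≥ 39 and < 65.5 → Developing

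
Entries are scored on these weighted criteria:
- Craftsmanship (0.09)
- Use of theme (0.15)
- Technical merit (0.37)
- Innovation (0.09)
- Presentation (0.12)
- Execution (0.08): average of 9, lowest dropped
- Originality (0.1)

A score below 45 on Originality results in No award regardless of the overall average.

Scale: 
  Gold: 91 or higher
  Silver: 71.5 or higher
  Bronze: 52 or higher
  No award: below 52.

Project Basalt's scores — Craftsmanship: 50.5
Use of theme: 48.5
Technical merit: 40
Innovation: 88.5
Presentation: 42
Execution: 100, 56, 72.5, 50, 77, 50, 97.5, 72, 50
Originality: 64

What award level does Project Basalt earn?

Execution: drop 50 → average of remaining 8 = 575/8 = 71.875
Originality score 64 ≥ 45: minimum met.
Weighted total:
  Craftsmanship 50.5 × 0.09 = 4.545
  Use of theme 48.5 × 0.15 = 7.275
  Technical merit 40 × 0.37 = 14.8
  Innovation 88.5 × 0.09 = 7.965
  Presentation 42 × 0.12 = 5.04
  Execution 71.875 × 0.08 = 5.75
  Originality 64 × 0.1 = 6.4
Sum = 51.775
51.775 < 52 → No award

No award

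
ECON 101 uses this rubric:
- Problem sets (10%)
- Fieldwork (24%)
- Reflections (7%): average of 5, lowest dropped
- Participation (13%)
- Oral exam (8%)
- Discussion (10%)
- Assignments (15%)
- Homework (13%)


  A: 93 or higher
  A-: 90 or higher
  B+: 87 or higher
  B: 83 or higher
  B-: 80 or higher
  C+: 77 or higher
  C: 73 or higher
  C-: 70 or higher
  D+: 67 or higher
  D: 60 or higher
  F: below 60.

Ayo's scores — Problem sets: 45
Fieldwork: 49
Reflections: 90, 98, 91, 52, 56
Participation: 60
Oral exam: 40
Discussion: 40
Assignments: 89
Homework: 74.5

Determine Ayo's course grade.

D

Reflections: drop 52 → average of remaining 4 = 335/4 = 83.75
Weighted total:
  Problem sets 45 × 0.1 = 4.5
  Fieldwork 49 × 0.24 = 11.76
  Reflections 83.75 × 0.07 = 5.8625
  Participation 60 × 0.13 = 7.8
  Oral exam 40 × 0.08 = 3.2
  Discussion 40 × 0.1 = 4
  Assignments 89 × 0.15 = 13.35
  Homework 74.5 × 0.13 = 9.685
Sum = 60.1575
60.1575 is ≥ 60 and < 67 → D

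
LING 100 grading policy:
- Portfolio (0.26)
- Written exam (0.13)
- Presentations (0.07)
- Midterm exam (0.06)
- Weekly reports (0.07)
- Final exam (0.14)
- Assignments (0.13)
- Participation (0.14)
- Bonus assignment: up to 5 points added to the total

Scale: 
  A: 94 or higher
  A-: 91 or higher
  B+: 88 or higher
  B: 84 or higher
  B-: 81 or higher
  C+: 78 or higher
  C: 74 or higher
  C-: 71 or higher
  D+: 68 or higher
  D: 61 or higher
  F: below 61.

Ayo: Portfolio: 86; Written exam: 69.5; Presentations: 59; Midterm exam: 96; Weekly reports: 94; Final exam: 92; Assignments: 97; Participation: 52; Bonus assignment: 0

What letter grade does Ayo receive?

C+

Weighted total:
  Portfolio 86 × 0.26 = 22.36
  Written exam 69.5 × 0.13 = 9.035
  Presentations 59 × 0.07 = 4.13
  Midterm exam 96 × 0.06 = 5.76
  Weekly reports 94 × 0.07 = 6.58
  Final exam 92 × 0.14 = 12.88
  Assignments 97 × 0.13 = 12.61
  Participation 52 × 0.14 = 7.28
Sum = 80.635
Bonus assignment: 80.635 + 0 = 80.635
80.635 is ≥ 78 and < 81 → C+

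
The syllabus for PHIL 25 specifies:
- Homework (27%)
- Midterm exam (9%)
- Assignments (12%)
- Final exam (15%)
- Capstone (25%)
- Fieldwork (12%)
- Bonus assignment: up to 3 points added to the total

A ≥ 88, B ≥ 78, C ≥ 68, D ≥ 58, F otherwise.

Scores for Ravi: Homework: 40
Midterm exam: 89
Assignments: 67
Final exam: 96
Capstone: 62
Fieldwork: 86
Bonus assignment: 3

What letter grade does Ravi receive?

C

Weighted total:
  Homework 40 × 0.27 = 10.8
  Midterm exam 89 × 0.09 = 8.01
  Assignments 67 × 0.12 = 8.04
  Final exam 96 × 0.15 = 14.4
  Capstone 62 × 0.25 = 15.5
  Fieldwork 86 × 0.12 = 10.32
Sum = 67.07
Bonus assignment: 67.07 + 3 = 70.07
70.07 is ≥ 68 and < 78 → C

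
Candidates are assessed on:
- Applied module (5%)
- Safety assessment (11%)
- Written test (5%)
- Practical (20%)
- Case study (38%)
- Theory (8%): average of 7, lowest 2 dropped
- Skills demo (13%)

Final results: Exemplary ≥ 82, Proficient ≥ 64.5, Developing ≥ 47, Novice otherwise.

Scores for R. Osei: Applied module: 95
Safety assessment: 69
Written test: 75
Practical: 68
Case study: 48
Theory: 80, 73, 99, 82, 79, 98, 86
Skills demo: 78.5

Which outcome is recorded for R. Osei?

Theory: drop 73, 79 → average of remaining 5 = 445/5 = 89
Weighted total:
  Applied module 95 × 0.05 = 4.75
  Safety assessment 69 × 0.11 = 7.59
  Written test 75 × 0.05 = 3.75
  Practical 68 × 0.2 = 13.6
  Case study 48 × 0.38 = 18.24
  Theory 89 × 0.08 = 7.12
  Skills demo 78.5 × 0.13 = 10.205
Sum = 65.255
65.255 is ≥ 64.5 and < 82 → Proficient

Proficient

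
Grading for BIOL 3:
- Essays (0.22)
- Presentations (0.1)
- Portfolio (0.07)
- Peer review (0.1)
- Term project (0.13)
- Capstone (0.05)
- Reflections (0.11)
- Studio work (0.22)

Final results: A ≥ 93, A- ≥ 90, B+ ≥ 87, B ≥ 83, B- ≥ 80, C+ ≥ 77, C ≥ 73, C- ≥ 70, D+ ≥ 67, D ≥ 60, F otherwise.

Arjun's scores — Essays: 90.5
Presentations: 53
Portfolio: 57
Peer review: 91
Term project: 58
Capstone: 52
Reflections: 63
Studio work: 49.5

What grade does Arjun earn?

Weighted total:
  Essays 90.5 × 0.22 = 19.91
  Presentations 53 × 0.1 = 5.3
  Portfolio 57 × 0.07 = 3.99
  Peer review 91 × 0.1 = 9.1
  Term project 58 × 0.13 = 7.54
  Capstone 52 × 0.05 = 2.6
  Reflections 63 × 0.11 = 6.93
  Studio work 49.5 × 0.22 = 10.89
Sum = 66.26
66.26 is ≥ 60 and < 67 → D

D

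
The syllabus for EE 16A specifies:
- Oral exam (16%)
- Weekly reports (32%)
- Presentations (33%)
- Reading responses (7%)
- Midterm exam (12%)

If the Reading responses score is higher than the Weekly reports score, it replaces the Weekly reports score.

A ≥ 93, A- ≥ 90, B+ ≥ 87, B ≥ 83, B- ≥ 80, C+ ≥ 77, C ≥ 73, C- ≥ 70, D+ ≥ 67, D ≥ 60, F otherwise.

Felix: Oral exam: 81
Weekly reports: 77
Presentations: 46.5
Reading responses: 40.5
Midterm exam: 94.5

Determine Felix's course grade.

D+

Reading responses (40.5) ≤ Weekly reports (77), so Weekly reports stays at 77.
Weighted total:
  Oral exam 81 × 0.16 = 12.96
  Weekly reports 77 × 0.32 = 24.64
  Presentations 46.5 × 0.33 = 15.345
  Reading responses 40.5 × 0.07 = 2.835
  Midterm exam 94.5 × 0.12 = 11.34
Sum = 67.12
67.12 is ≥ 67 and < 70 → D+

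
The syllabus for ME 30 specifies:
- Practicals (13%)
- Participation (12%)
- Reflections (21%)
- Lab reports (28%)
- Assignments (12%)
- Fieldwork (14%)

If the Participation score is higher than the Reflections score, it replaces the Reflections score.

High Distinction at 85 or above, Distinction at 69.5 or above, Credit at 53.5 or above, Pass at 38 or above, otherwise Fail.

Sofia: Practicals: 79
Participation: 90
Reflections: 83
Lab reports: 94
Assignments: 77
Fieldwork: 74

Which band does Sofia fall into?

High Distinction

Participation (90) > Reflections (83), so Reflections counts as 90.
Weighted total:
  Practicals 79 × 0.13 = 10.27
  Participation 90 × 0.12 = 10.8
  Reflections 90 × 0.21 = 18.9
  Lab reports 94 × 0.28 = 26.32
  Assignments 77 × 0.12 = 9.24
  Fieldwork 74 × 0.14 = 10.36
Sum = 85.89
85.89 ≥ 85 → High Distinction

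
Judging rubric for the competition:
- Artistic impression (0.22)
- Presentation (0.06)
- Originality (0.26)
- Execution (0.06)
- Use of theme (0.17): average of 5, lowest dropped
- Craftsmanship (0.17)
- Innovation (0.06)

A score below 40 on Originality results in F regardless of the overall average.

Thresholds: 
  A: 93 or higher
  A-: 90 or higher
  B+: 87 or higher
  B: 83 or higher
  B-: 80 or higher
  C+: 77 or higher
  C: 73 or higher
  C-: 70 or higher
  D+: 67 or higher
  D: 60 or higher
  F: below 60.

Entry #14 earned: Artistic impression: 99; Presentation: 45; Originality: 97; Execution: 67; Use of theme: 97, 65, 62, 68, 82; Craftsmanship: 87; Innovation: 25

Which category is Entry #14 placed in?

Use of theme: drop 62 → average of remaining 4 = 312/4 = 78
Originality score 97 ≥ 40: minimum met.
Weighted total:
  Artistic impression 99 × 0.22 = 21.78
  Presentation 45 × 0.06 = 2.7
  Originality 97 × 0.26 = 25.22
  Execution 67 × 0.06 = 4.02
  Use of theme 78 × 0.17 = 13.26
  Craftsmanship 87 × 0.17 = 14.79
  Innovation 25 × 0.06 = 1.5
Sum = 83.27
83.27 is ≥ 83 and < 87 → B

B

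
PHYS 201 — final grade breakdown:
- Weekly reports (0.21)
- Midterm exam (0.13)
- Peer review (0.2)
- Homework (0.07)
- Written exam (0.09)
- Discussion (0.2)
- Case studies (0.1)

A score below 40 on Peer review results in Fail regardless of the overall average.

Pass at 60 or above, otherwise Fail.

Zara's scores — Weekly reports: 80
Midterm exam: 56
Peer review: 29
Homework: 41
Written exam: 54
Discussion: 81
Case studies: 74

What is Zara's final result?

Peer review score 29 < 40: minimum not met.
Weighted total:
  Weekly reports 80 × 0.21 = 16.8
  Midterm exam 56 × 0.13 = 7.28
  Peer review 29 × 0.2 = 5.8
  Homework 41 × 0.07 = 2.87
  Written exam 54 × 0.09 = 4.86
  Discussion 81 × 0.2 = 16.2
  Case studies 74 × 0.1 = 7.4
Sum = 61.21
Because the Peer review minimum was not met, the result is Fail.

Fail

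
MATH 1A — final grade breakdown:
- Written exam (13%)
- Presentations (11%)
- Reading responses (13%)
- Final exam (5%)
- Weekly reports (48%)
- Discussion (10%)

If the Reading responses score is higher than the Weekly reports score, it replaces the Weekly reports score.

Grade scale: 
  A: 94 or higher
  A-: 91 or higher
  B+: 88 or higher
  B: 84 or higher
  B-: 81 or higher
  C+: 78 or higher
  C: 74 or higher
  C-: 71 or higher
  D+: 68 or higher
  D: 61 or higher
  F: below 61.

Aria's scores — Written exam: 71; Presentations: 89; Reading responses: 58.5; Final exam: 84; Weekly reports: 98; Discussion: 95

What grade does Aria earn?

Reading responses (58.5) ≤ Weekly reports (98), so Weekly reports stays at 98.
Weighted total:
  Written exam 71 × 0.13 = 9.23
  Presentations 89 × 0.11 = 9.79
  Reading responses 58.5 × 0.13 = 7.605
  Final exam 84 × 0.05 = 4.2
  Weekly reports 98 × 0.48 = 47.04
  Discussion 95 × 0.1 = 9.5
Sum = 87.365
87.365 is ≥ 84 and < 88 → B

B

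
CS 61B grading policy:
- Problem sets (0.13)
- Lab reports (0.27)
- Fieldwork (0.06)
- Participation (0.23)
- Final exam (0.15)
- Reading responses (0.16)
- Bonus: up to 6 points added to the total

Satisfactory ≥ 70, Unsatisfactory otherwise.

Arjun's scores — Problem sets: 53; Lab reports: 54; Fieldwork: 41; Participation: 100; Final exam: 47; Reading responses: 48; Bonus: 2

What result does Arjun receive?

Unsatisfactory

Weighted total:
  Problem sets 53 × 0.13 = 6.89
  Lab reports 54 × 0.27 = 14.58
  Fieldwork 41 × 0.06 = 2.46
  Participation 100 × 0.23 = 23
  Final exam 47 × 0.15 = 7.05
  Reading responses 48 × 0.16 = 7.68
Sum = 61.66
Bonus: 61.66 + 2 = 63.66
63.66 < 70 → Unsatisfactory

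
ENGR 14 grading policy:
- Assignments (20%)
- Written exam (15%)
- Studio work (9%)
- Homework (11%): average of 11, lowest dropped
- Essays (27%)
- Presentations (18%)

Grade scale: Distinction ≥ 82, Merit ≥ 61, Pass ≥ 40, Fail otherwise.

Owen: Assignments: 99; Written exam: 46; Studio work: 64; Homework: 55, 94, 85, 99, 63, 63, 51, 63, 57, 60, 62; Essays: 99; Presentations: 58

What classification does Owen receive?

Homework: drop 51 → average of remaining 10 = 701/10 = 70.1
Weighted total:
  Assignments 99 × 0.2 = 19.8
  Written exam 46 × 0.15 = 6.9
  Studio work 64 × 0.09 = 5.76
  Homework 70.1 × 0.11 = 7.711
  Essays 99 × 0.27 = 26.73
  Presentations 58 × 0.18 = 10.44
Sum = 77.341
77.341 is ≥ 61 and < 82 → Merit

Merit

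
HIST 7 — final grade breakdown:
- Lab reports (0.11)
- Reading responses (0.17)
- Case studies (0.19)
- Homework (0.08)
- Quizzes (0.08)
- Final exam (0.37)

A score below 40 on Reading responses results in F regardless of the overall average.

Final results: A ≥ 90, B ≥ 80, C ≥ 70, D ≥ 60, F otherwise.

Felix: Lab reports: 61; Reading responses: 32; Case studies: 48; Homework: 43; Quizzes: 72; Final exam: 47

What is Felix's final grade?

F

Reading responses score 32 < 40: minimum not met.
Weighted total:
  Lab reports 61 × 0.11 = 6.71
  Reading responses 32 × 0.17 = 5.44
  Case studies 48 × 0.19 = 9.12
  Homework 43 × 0.08 = 3.44
  Quizzes 72 × 0.08 = 5.76
  Final exam 47 × 0.37 = 17.39
Sum = 47.86
Because the Reading responses minimum was not met, the result is F.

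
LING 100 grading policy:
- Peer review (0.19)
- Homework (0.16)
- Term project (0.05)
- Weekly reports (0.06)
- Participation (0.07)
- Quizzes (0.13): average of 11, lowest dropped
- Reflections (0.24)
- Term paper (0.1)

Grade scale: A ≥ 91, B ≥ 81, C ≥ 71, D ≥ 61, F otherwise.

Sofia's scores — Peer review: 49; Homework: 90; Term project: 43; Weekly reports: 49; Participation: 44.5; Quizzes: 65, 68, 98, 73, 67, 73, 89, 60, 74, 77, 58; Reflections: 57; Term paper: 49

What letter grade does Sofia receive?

Quizzes: drop 58 → average of remaining 10 = 744/10 = 74.4
Weighted total:
  Peer review 49 × 0.19 = 9.31
  Homework 90 × 0.16 = 14.4
  Term project 43 × 0.05 = 2.15
  Weekly reports 49 × 0.06 = 2.94
  Participation 44.5 × 0.07 = 3.115
  Quizzes 74.4 × 0.13 = 9.672
  Reflections 57 × 0.24 = 13.68
  Term paper 49 × 0.1 = 4.9
Sum = 60.167
60.167 < 61 → F

F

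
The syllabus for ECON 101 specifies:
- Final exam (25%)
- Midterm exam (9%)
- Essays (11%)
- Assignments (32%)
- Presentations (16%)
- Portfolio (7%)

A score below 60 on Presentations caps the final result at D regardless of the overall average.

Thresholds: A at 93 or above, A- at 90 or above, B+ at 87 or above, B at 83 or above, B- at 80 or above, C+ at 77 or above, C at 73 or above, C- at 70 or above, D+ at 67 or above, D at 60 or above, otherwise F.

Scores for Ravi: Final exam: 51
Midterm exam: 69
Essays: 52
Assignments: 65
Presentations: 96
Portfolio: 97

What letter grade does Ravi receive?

D+

Presentations score 96 ≥ 60: minimum met.
Weighted total:
  Final exam 51 × 0.25 = 12.75
  Midterm exam 69 × 0.09 = 6.21
  Essays 52 × 0.11 = 5.72
  Assignments 65 × 0.32 = 20.8
  Presentations 96 × 0.16 = 15.36
  Portfolio 97 × 0.07 = 6.79
Sum = 67.63
67.63 is ≥ 67 and < 70 → D+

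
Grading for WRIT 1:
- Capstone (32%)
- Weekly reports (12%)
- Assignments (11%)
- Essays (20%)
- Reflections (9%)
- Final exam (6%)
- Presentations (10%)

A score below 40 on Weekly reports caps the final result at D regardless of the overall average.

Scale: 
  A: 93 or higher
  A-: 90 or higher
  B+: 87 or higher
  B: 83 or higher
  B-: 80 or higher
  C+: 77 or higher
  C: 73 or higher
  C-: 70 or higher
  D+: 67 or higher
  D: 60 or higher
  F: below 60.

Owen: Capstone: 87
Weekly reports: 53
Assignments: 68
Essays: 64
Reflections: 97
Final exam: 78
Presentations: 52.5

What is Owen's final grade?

C

Weekly reports score 53 ≥ 40: minimum met.
Weighted total:
  Capstone 87 × 0.32 = 27.84
  Weekly reports 53 × 0.12 = 6.36
  Assignments 68 × 0.11 = 7.48
  Essays 64 × 0.2 = 12.8
  Reflections 97 × 0.09 = 8.73
  Final exam 78 × 0.06 = 4.68
  Presentations 52.5 × 0.1 = 5.25
Sum = 73.14
73.14 is ≥ 73 and < 77 → C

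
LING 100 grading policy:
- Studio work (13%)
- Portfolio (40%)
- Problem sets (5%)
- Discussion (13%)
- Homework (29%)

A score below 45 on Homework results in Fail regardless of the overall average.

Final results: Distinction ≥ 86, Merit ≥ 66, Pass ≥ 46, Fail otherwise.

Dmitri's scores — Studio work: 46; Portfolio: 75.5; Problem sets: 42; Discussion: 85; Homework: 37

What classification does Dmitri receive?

Homework score 37 < 45: minimum not met.
Weighted total:
  Studio work 46 × 0.13 = 5.98
  Portfolio 75.5 × 0.4 = 30.2
  Problem sets 42 × 0.05 = 2.1
  Discussion 85 × 0.13 = 11.05
  Homework 37 × 0.29 = 10.73
Sum = 60.06
Because the Homework minimum was not met, the result is Fail.

Fail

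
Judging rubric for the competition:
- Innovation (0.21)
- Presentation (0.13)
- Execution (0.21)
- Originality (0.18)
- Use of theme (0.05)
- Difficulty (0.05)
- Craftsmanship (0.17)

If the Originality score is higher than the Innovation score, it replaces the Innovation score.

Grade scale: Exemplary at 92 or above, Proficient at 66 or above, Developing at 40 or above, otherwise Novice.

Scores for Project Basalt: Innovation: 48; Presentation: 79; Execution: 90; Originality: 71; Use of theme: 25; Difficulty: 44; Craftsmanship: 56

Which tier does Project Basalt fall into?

Originality (71) > Innovation (48), so Innovation counts as 71.
Weighted total:
  Innovation 71 × 0.21 = 14.91
  Presentation 79 × 0.13 = 10.27
  Execution 90 × 0.21 = 18.9
  Originality 71 × 0.18 = 12.78
  Use of theme 25 × 0.05 = 1.25
  Difficulty 44 × 0.05 = 2.2
  Craftsmanship 56 × 0.17 = 9.52
Sum = 69.83
69.83 is ≥ 66 and < 92 → Proficient

Proficient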